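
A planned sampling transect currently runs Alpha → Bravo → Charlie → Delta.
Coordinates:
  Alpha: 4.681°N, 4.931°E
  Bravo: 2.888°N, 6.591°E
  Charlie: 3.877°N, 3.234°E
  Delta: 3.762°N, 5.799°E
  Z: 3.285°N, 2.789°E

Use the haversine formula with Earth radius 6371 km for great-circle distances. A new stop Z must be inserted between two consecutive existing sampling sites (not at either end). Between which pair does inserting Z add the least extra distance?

Added distance for inserting Z between each consecutive pair:
Alpha–Bravo: 436.8 km
Bravo–Charlie: 118.2 km
Charlie–Delta: 135.7 km
Smallest added distance is 118.2 km, inserting between Bravo and Charlie.

between Bravo and Charlie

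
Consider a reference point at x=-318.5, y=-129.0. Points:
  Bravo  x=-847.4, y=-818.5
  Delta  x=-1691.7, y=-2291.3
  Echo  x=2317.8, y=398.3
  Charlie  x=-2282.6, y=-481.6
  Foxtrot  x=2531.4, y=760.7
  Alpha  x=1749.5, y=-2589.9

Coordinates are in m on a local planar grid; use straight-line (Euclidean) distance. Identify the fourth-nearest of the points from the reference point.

Echo

Distance to each, sorted:
Bravo: 869.0 m
Charlie: 1995.5 m
Delta: 2561.5 m
Echo: 2688.5 m
Foxtrot: 2985.5 m
Alpha: 3214.4 m
The fourth-nearest is Echo at 2688.5 m.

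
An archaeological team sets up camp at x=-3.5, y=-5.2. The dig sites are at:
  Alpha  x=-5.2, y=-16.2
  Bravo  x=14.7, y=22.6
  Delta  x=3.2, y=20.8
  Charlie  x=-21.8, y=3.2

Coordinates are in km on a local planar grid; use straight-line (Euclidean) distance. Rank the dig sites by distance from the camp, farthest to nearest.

Bravo, Delta, Charlie, Alpha

Distances from the camp:
Bravo x=14.7, y=22.6: 33.2 km
Delta x=3.2, y=20.8: 26.8 km
Charlie x=-21.8, y=3.2: 20.1 km
Alpha x=-5.2, y=-16.2: 11.1 km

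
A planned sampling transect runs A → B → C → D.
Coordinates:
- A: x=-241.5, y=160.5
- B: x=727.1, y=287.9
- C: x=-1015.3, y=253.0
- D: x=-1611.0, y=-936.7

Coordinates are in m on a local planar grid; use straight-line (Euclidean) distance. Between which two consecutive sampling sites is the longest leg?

Leg distances:
A→B: 976.9 m
B→C: 1742.7 m
C→D: 1330.5 m
The longest leg is B–C at 1742.7 m.

B–C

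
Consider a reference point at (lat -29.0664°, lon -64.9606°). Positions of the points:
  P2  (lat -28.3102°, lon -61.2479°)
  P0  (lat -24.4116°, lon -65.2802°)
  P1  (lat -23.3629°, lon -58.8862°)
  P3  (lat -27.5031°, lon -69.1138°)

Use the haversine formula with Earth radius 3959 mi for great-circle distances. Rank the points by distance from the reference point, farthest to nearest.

Computing each great-circle distance from (lat -29.0664°, lon -64.9606°):
P1 (lat -23.3629°, lon -58.8862°): 544.9 mi
P0 (lat -24.4116°, lon -65.2802°): 322.2 mi
P3 (lat -27.5031°, lon -69.1138°): 274.8 mi
P2 (lat -28.3102°, lon -61.2479°): 231.0 mi

P1, P0, P3, P2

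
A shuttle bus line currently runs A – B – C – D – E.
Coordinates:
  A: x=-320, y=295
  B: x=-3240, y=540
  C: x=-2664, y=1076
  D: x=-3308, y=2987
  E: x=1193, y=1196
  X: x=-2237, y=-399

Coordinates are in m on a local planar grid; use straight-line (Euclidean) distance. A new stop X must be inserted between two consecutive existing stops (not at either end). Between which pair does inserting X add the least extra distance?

between A and B

Added distance for inserting X between each consecutive pair:
A–B: 482.4 m
B–C: 2122.7 m
C–D: 3070.3 m
D–E: 2489.8 m
Smallest added distance is 482.4 m, inserting between A and B.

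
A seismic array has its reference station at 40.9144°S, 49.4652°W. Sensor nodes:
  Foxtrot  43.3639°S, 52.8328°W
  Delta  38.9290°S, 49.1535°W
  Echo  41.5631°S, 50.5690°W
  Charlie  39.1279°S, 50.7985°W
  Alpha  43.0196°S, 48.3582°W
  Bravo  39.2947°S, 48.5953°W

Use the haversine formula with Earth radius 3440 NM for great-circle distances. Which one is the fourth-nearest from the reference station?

Distances from the reference station (40.9144°S, 49.4652°W):
Echo: 63.2 NM
Bravo: 105.1 NM
Delta: 120.1 NM
Charlie: 123.5 NM
Alpha: 135.7 NM
Foxtrot: 210.0 NM
The fourth-nearest is Charlie at 123.5 NM.

Charlie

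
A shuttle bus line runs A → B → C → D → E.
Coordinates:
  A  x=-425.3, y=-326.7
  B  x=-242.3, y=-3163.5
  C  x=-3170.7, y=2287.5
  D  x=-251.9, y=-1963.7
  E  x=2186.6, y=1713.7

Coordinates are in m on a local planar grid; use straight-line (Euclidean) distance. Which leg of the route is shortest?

A–B

Leg distances:
A→B: 2842.7 m
B→C: 6187.8 m
C→D: 5156.8 m
D→E: 4412.4 m
The shortest leg is A–B at 2842.7 m.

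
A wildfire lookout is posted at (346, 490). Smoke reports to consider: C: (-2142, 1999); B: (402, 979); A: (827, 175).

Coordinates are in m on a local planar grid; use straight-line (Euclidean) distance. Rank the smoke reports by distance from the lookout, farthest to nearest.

C, A, B

Computing each straight-line distance from (346, 490):
C (-2142, 1999): 2909.8 m
A (827, 175): 575.0 m
B (402, 979): 492.2 m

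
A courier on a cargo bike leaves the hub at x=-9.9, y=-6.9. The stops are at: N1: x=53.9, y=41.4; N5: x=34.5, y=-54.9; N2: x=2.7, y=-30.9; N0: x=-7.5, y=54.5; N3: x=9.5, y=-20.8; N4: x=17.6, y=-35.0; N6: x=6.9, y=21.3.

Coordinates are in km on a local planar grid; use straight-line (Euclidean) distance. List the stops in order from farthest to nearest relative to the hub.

N1, N5, N0, N4, N6, N2, N3

Distance from the hub at x=-9.9, y=-6.9 to each:
N1 x=53.9, y=41.4: 80.0 km
N5 x=34.5, y=-54.9: 65.4 km
N0 x=-7.5, y=54.5: 61.4 km
N4 x=17.6, y=-35.0: 39.3 km
N6 x=6.9, y=21.3: 32.8 km
N2 x=2.7, y=-30.9: 27.1 km
N3 x=9.5, y=-20.8: 23.9 km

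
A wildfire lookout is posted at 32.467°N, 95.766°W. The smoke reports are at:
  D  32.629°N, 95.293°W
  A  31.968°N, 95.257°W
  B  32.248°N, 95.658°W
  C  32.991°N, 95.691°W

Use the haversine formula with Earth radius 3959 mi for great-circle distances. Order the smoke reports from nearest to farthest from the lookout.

B, D, C, A

Distance from the lookout at 32.467°N, 95.766°W to each:
B 32.248°N, 95.658°W: 16.4 mi
D 32.629°N, 95.293°W: 29.7 mi
C 32.991°N, 95.691°W: 36.5 mi
A 31.968°N, 95.257°W: 45.5 mi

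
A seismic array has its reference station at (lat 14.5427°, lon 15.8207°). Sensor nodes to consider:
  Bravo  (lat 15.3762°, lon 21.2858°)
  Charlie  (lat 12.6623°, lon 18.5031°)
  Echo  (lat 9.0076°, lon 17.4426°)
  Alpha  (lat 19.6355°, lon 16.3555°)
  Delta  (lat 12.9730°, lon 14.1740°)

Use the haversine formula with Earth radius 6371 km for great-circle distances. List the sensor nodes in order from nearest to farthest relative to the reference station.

Delta, Charlie, Alpha, Bravo, Echo

Distances from the reference station:
Delta (lat 12.9730°, lon 14.1740°): 249.2 km
Charlie (lat 12.6623°, lon 18.5031°): 357.4 km
Alpha (lat 19.6355°, lon 16.3555°): 569.1 km
Bravo (lat 15.3762°, lon 21.2858°): 594.3 km
Echo (lat 9.0076°, lon 17.4426°): 640.3 km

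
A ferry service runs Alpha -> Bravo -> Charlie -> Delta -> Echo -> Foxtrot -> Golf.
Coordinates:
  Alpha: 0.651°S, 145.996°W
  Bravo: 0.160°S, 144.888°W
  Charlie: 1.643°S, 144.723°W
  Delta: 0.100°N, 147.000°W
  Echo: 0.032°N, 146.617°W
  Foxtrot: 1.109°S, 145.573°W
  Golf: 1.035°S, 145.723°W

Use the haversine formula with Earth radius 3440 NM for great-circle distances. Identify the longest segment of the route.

Leg distances:
Alpha→Bravo: 72.8 NM
Bravo→Charlie: 89.6 NM
Charlie→Delta: 172.2 NM
Delta→Echo: 23.4 NM
Echo→Foxtrot: 92.9 NM
Foxtrot→Golf: 10.0 NM
The longest leg is Charlie–Delta at 172.2 NM.

Charlie–Delta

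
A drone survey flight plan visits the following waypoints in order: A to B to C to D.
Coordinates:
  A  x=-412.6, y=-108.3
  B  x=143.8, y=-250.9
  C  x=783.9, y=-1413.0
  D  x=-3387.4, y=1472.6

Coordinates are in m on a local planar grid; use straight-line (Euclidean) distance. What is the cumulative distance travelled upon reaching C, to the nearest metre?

Leg distances:
A→B: 574.4 m  (cumulative 574.4 m)
B→C: 1326.7 m  (cumulative 1901.1 m)
Cumulative distance at C ≈ 1901 m.

1901 m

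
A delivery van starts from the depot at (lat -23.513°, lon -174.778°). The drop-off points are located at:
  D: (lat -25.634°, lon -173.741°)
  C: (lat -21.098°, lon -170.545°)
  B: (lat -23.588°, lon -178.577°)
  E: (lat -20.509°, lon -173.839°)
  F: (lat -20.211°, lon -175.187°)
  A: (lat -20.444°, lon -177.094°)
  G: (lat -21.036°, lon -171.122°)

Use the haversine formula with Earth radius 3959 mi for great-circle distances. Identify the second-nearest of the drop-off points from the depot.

Distances from the depot ((lat -23.513°, lon -174.778°)):
D: 160.4 mi
E: 216.1 mi
F: 229.7 mi
B: 240.7 mi
A: 258.8 mi
G: 289.7 mi
C: 317.9 mi
The second-nearest is E at 216.1 mi.

E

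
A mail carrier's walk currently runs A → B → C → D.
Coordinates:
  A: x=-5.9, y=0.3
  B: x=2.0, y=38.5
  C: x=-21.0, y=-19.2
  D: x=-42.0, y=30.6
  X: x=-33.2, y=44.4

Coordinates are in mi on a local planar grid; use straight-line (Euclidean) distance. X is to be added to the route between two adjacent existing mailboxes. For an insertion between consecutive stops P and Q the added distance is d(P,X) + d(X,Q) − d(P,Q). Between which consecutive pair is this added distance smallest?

between C and D

Added distance for inserting X between each consecutive pair:
A–B: 48.5 mi
B–C: 38.3 mi
C–D: 27.1 mi
Smallest added distance is 27.1 mi, inserting between C and D.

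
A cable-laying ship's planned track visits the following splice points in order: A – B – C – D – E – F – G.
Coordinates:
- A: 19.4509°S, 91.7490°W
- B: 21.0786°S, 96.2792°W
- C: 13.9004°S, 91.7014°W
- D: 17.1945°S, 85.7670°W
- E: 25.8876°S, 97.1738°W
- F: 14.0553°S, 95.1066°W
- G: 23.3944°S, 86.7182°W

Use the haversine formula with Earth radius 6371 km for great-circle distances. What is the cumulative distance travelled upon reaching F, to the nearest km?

5031 km

Leg distances:
A→B: 506.0 km  (cumulative 506.0 km)
B→C: 934.0 km  (cumulative 1440.0 km)
C→D: 733.6 km  (cumulative 2173.6 km)
D→E: 1523.7 km  (cumulative 3697.3 km)
E→F: 1333.2 km  (cumulative 5030.5 km)
Cumulative distance at F ≈ 5031 km.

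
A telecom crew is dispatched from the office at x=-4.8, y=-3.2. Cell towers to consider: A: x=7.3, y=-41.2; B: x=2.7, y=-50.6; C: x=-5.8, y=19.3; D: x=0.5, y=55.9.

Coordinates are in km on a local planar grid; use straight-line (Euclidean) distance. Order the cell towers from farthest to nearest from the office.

Distances from the office:
D x=0.5, y=55.9: 59.3 km
B x=2.7, y=-50.6: 48.0 km
A x=7.3, y=-41.2: 39.9 km
C x=-5.8, y=19.3: 22.5 km

D, B, A, C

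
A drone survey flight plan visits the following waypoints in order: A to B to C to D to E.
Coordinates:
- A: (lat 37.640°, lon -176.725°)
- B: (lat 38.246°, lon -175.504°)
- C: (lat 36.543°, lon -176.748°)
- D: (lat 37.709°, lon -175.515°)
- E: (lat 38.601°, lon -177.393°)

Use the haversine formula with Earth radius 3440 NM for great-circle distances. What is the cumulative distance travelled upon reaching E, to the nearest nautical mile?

Leg distances:
A→B: 68.3 NM  (cumulative 68.3 NM)
B→C: 118.2 NM  (cumulative 186.5 NM)
C→D: 91.6 NM  (cumulative 278.1 NM)
D→E: 103.6 NM  (cumulative 381.7 NM)
Cumulative distance at E ≈ 382 NM.

382 NM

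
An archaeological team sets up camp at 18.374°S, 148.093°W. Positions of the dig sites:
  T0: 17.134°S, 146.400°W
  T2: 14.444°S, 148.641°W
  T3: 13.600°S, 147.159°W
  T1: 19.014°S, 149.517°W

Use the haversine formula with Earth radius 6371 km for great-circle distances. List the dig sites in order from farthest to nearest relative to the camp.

T3, T2, T0, T1

Computing each great-circle distance from 18.374°S, 148.093°W:
T3 13.600°S, 147.159°W: 540.1 km
T2 14.444°S, 148.641°W: 440.9 km
T0 17.134°S, 146.400°W: 226.2 km
T1 19.014°S, 149.517°W: 166.0 km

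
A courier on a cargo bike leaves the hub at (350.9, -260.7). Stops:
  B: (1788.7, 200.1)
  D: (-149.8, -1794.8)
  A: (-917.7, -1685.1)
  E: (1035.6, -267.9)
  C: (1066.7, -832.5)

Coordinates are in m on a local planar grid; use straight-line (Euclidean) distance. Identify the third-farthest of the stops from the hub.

B

Distance to each, sorted:
A: 1907.4 m
D: 1613.7 m
B: 1509.8 m
C: 916.1 m
E: 684.7 m
The third-farthest is B at 1509.8 m.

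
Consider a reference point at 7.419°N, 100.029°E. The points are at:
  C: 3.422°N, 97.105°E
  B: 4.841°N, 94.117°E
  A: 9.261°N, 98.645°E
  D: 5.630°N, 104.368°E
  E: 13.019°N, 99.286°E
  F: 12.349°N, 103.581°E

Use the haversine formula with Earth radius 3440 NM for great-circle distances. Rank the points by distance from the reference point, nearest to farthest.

A, D, C, E, F, B

Distance from the reference point at 7.419°N, 100.029°E to each:
A 9.261°N, 98.645°E: 137.8 NM
D 5.630°N, 104.368°E: 280.2 NM
C 3.422°N, 97.105°E: 296.9 NM
E 13.019°N, 99.286°E: 339.1 NM
F 12.349°N, 103.581°E: 362.9 NM
B 4.841°N, 94.117°E: 385.3 NM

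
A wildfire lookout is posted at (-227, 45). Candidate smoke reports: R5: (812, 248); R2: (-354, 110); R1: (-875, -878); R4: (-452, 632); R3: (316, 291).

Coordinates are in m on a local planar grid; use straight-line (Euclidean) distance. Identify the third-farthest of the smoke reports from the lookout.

Distance to each, sorted:
R1: 1127.8 m
R5: 1058.6 m
R4: 628.6 m
R3: 596.1 m
R2: 142.7 m
The third-farthest is R4 at 628.6 m.

R4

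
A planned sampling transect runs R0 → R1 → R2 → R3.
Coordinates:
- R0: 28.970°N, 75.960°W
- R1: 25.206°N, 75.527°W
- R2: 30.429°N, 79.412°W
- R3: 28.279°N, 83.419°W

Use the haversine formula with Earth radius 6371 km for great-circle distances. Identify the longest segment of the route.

R1–R2

Leg distances:
R0→R1: 420.7 km
R1→R2: 695.0 km
R2→R3: 456.0 km
The longest leg is R1–R2 at 695.0 km.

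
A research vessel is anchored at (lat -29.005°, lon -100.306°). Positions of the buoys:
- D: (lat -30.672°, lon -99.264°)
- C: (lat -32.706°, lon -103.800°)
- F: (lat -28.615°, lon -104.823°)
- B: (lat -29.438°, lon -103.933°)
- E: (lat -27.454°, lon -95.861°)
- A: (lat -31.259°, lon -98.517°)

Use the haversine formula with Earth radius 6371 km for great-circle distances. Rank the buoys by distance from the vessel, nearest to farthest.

D, A, B, F, E, C

Distance from the vessel at (lat -29.005°, lon -100.306°) to each:
D (lat -30.672°, lon -99.264°): 210.9 km
A (lat -31.259°, lon -98.517°): 304.0 km
B (lat -29.438°, lon -103.933°): 355.2 km
F (lat -28.615°, lon -104.823°): 442.2 km
E (lat -27.454°, lon -95.861°): 468.3 km
C (lat -32.706°, lon -103.800°): 529.6 km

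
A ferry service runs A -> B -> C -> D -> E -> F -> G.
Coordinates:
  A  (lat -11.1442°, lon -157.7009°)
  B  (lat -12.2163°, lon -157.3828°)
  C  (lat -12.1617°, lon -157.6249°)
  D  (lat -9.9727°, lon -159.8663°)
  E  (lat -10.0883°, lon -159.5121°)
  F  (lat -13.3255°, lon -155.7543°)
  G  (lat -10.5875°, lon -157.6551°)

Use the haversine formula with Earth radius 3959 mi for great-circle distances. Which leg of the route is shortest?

Leg distances:
A→B: 77.1 mi
B→C: 16.8 mi
C→D: 214.4 mi
D→E: 25.4 mi
E→F: 338.6 mi
F→G: 228.7 mi
The shortest leg is B–C at 16.8 mi.

B–C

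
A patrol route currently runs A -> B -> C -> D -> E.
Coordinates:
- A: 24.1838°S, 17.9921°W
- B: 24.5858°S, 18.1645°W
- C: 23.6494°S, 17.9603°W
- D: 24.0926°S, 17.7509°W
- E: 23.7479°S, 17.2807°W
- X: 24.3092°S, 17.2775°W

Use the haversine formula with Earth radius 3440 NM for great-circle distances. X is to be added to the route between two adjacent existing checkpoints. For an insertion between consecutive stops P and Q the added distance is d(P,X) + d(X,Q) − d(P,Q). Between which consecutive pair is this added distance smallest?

between D and E

Added distance for inserting X between each consecutive pair:
A–B: 65.2 NM
B–C: 48.4 NM
C–D: 54.5 NM
D–E: 29.6 NM
Smallest added distance is 29.6 NM, inserting between D and E.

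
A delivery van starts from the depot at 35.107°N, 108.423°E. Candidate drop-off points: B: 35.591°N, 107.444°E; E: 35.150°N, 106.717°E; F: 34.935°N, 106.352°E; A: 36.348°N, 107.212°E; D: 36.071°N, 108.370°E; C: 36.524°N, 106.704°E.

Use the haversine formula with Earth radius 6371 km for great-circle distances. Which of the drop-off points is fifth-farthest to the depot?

D

Distances from the depot (35.107°N, 108.423°E):
C: 221.0 km
F: 189.6 km
A: 176.0 km
E: 155.2 km
D: 107.3 km
B: 103.8 km
The fifth-farthest is D at 107.3 km.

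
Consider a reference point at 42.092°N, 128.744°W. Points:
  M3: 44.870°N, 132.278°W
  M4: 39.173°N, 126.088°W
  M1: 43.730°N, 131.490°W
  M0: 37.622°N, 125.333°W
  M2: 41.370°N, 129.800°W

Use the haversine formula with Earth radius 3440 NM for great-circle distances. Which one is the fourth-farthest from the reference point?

Distance to each, sorted:
M0: 311.0 NM
M3: 226.9 NM
M4: 213.0 NM
M1: 155.7 NM
M2: 64.2 NM
The fourth-farthest is M1 at 155.7 NM.

M1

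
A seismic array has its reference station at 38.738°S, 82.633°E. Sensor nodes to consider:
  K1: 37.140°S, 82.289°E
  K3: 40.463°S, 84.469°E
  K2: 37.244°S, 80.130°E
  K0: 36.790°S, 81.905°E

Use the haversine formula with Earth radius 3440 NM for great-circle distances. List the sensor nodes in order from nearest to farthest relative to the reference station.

Computing each great-circle distance from 38.738°S, 82.633°E:
K1 37.140°S, 82.289°E: 97.3 NM
K0 36.790°S, 81.905°E: 122.0 NM
K3 40.463°S, 84.469°E: 133.9 NM
K2 37.244°S, 80.130°E: 148.6 NM

K1, K0, K3, K2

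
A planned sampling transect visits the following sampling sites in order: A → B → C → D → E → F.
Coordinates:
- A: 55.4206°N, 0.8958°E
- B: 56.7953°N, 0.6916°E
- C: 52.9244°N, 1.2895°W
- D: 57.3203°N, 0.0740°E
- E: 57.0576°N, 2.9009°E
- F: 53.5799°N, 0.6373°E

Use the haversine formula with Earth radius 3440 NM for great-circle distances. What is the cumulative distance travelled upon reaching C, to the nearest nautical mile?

Leg distances:
A→B: 82.8 NM  (cumulative 82.8 NM)
B→C: 242.3 NM  (cumulative 325.1 NM)
Cumulative distance at C ≈ 325 NM.

325 NM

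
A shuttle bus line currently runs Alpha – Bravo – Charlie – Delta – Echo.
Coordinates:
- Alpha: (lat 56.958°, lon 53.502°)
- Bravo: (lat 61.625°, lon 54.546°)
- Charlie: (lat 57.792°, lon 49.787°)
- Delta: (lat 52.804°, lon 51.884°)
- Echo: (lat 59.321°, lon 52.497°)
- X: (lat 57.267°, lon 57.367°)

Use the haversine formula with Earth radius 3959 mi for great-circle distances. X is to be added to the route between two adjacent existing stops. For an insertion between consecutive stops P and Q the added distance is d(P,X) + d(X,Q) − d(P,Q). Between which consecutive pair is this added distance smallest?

between Alpha and Bravo

Added distance for inserting X between each consecutive pair:
Alpha–Bravo: 138.9 mi
Bravo–Charlie: 288.0 mi
Charlie–Delta: 305.9 mi
Delta–Echo: 152.6 mi
Smallest added distance is 138.9 mi, inserting between Alpha and Bravo.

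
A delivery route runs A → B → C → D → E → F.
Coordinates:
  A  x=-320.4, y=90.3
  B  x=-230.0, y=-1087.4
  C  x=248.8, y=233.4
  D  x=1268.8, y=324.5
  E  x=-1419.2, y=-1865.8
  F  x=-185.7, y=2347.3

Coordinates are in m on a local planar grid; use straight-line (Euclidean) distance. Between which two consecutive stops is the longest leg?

E–F

Leg distances:
A→B: 1181.2 m
B→C: 1404.9 m
C→D: 1024.1 m
D→E: 3467.4 m
E→F: 4390.0 m
The longest leg is E–F at 4390.0 m.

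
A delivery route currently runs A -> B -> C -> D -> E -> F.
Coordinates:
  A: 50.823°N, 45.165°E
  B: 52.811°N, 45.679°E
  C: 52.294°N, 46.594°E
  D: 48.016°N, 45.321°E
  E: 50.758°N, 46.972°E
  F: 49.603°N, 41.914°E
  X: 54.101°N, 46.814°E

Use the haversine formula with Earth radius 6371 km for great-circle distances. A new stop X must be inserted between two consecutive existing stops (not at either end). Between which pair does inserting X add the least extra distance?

between B and C

Added distance for inserting X between each consecutive pair:
A–B: 319.3 km
B–C: 278.9 km
C–D: 401.8 km
D–E: 729.0 km
E–F: 592.1 km
Smallest added distance is 278.9 km, inserting between B and C.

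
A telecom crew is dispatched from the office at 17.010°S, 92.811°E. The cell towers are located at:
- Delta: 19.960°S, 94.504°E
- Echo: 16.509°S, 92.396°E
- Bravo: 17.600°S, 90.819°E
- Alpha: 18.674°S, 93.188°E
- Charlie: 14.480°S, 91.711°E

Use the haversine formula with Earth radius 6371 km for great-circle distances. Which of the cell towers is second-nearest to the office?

Distance to each, sorted:
Echo: 71.1 km
Alpha: 189.3 km
Bravo: 221.4 km
Charlie: 305.0 km
Delta: 373.5 km
The second-nearest is Alpha at 189.3 km.

Alpha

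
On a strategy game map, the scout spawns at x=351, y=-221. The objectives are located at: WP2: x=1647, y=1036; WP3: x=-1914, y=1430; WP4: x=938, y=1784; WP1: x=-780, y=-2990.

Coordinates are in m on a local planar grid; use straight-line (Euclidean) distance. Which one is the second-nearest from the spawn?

WP4

Distances from the spawn (x=351, y=-221):
WP2: 1805.5 m
WP4: 2089.2 m
WP3: 2802.9 m
WP1: 2991.1 m
The second-nearest is WP4 at 2089.2 m.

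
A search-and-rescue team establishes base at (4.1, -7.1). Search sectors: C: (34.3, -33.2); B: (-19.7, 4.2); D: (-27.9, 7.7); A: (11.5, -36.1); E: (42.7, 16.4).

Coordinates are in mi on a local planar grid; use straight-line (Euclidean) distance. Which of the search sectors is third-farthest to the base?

Distance to each, sorted:
E: 45.2 mi
C: 39.9 mi
D: 35.3 mi
A: 29.9 mi
B: 26.3 mi
The third-farthest is D at 35.3 mi.

D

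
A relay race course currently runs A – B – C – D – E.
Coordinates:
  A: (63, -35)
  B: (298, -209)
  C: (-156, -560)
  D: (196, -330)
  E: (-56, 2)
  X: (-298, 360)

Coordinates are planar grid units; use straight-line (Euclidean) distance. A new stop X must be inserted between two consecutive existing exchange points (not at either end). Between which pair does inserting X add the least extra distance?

Added distance for inserting X between each consecutive pair:
A–B: 1066.7
B–C: 1181.0
C–D: 1359.0
D–E: 863.9
Smallest added distance is 863.9, inserting between D and E.

between D and E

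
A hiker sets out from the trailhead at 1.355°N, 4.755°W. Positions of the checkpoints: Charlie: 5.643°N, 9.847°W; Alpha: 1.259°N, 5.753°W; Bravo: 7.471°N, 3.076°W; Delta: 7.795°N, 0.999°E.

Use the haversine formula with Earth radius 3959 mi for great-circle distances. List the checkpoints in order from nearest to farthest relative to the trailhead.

Alpha, Bravo, Charlie, Delta

Distances from the trailhead:
Alpha 1.259°N, 5.753°W: 69.3 mi
Bravo 7.471°N, 3.076°W: 438.1 mi
Charlie 5.643°N, 9.847°W: 459.4 mi
Delta 7.795°N, 0.999°E: 595.7 mi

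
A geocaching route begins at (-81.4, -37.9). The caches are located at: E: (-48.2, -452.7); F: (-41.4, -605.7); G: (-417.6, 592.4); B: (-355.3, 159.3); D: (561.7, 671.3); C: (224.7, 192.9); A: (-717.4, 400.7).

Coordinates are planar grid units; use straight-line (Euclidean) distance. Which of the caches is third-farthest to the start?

Distances from the start ((-81.4, -37.9)):
D: 957.4
A: 772.6
G: 714.4
F: 569.2
E: 416.1
C: 383.4
B: 337.5
The third-farthest is G at 714.4.

G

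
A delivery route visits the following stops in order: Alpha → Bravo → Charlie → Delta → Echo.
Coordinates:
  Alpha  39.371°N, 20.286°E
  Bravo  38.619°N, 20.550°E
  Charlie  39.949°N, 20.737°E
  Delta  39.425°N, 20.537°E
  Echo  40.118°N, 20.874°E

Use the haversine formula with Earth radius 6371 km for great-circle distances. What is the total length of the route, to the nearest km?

378 km

Leg distances:
Alpha→Bravo: 86.7 km  (cumulative 86.7 km)
Bravo→Charlie: 148.8 km  (cumulative 235.4 km)
Charlie→Delta: 60.7 km  (cumulative 296.2 km)
Delta→Echo: 82.3 km  (cumulative 378.4 km)
Total route length ≈ 378 km.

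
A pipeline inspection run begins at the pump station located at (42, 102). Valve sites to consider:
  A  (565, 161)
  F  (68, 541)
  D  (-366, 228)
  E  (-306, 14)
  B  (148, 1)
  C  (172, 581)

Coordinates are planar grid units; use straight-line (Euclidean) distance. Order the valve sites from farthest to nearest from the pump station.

A, C, F, D, E, B

Distance from the pump station at (42, 102) to each:
A (565, 161): 526.3
C (172, 581): 496.3
F (68, 541): 439.8
D (-366, 228): 427.0
E (-306, 14): 359.0
B (148, 1): 146.4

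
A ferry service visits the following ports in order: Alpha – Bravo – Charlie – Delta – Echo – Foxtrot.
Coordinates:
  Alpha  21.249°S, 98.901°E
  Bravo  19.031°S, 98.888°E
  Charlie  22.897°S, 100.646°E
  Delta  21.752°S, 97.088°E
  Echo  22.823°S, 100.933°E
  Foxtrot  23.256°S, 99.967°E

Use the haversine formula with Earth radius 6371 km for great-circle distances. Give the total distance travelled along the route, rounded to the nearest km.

Leg distances:
Alpha→Bravo: 246.6 km  (cumulative 246.6 km)
Bravo→Charlie: 467.0 km  (cumulative 713.6 km)
Charlie→Delta: 387.5 km  (cumulative 1101.1 km)
Delta→Echo: 413.1 km  (cumulative 1514.2 km)
Echo→Foxtrot: 109.9 km  (cumulative 1624.2 km)
Total route length ≈ 1624 km.

1624 km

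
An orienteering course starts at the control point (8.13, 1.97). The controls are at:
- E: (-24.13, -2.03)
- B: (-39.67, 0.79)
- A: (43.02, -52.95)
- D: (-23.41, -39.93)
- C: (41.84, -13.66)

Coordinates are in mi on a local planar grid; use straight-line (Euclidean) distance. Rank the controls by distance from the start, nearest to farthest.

Distance from the start at (8.13, 1.97) to each:
E (-24.13, -2.03): 32.5 mi
C (41.84, -13.66): 37.2 mi
B (-39.67, 0.79): 47.8 mi
D (-23.41, -39.93): 52.4 mi
A (43.02, -52.95): 65.1 mi

E, C, B, D, A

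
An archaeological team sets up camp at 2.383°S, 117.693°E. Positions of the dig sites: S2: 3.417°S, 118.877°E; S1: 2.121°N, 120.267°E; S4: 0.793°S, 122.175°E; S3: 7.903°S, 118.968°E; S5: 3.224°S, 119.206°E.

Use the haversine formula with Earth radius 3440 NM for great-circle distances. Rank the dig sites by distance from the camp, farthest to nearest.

Computing each great-circle distance from 2.383°S, 117.693°E:
S3 7.903°S, 118.968°E: 340.1 NM
S1 2.121°N, 120.267°E: 311.4 NM
S4 0.793°S, 122.175°E: 285.4 NM
S5 3.224°S, 119.206°E: 103.8 NM
S2 3.417°S, 118.877°E: 94.3 NM

S3, S1, S4, S5, S2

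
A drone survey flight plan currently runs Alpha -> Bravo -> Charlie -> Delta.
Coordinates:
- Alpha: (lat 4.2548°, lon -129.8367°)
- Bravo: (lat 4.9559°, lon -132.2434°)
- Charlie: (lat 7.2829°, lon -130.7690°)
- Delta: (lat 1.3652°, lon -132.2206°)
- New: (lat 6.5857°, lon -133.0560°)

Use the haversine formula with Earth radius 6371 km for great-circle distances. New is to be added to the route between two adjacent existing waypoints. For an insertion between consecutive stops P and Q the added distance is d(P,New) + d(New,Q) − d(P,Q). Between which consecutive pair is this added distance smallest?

between Bravo and Charlie

Added distance for inserting New between each consecutive pair:
Alpha–Bravo: 365.0 km
Bravo–Charlie: 160.6 km
Charlie–Delta: 174.5 km
Smallest added distance is 160.6 km, inserting between Bravo and Charlie.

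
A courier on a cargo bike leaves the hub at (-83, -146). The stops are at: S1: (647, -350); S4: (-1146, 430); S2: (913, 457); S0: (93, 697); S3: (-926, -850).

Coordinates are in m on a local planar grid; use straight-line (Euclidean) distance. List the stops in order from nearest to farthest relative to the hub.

S1, S0, S3, S2, S4

Distance from the hub at (-83, -146) to each:
S1 (647, -350): 758.0 m
S0 (93, 697): 861.2 m
S3 (-926, -850): 1098.3 m
S2 (913, 457): 1164.3 m
S4 (-1146, 430): 1209.0 m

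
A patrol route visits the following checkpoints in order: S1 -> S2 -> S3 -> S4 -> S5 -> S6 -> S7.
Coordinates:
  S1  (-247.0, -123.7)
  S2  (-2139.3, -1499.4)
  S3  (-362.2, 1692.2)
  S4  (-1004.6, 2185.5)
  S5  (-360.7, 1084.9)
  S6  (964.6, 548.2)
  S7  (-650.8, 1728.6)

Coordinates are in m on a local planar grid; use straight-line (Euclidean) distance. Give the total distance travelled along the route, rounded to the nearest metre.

Leg distances:
S1→S2: 2339.5 m  (cumulative 2339.5 m)
S2→S3: 3653.0 m  (cumulative 5992.5 m)
S3→S4: 810.0 m  (cumulative 6802.5 m)
S4→S5: 1275.1 m  (cumulative 8077.6 m)
S5→S6: 1429.8 m  (cumulative 9507.4 m)
S6→S7: 2000.7 m  (cumulative 11508.2 m)
Total route length ≈ 11508 m.

11508 m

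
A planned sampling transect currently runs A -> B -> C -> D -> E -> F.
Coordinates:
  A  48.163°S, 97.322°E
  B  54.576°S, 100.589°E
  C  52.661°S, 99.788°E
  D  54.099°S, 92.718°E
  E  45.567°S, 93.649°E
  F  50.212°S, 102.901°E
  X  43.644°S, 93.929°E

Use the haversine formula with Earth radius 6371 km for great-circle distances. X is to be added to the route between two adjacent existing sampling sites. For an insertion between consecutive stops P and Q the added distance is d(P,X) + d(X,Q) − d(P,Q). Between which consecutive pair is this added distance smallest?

between E and F

Added distance for inserting X between each consecutive pair:
A–B: 1126.0 km
B–C: 2179.8 km
C–D: 1762.6 km
D–E: 429.8 km
E–F: 351.6 km
Smallest added distance is 351.6 km, inserting between E and F.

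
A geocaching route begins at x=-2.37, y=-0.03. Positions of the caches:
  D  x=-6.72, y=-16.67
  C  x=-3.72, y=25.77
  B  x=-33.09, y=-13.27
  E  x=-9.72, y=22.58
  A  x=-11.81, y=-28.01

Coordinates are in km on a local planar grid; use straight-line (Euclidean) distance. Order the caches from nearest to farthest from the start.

D, E, C, A, B

Distance from the start at x=-2.37, y=-0.03 to each:
D x=-6.72, y=-16.67: 17.2 km
E x=-9.72, y=22.58: 23.8 km
C x=-3.72, y=25.77: 25.8 km
A x=-11.81, y=-28.01: 29.5 km
B x=-33.09, y=-13.27: 33.5 km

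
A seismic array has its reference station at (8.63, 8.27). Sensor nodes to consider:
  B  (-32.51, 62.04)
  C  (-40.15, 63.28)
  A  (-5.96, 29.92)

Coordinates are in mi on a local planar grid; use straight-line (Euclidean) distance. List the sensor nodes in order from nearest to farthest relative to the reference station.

Computing each straight-line distance from (8.63, 8.27):
A (-5.96, 29.92): 26.1 mi
B (-32.51, 62.04): 67.7 mi
C (-40.15, 63.28): 73.5 mi

A, B, C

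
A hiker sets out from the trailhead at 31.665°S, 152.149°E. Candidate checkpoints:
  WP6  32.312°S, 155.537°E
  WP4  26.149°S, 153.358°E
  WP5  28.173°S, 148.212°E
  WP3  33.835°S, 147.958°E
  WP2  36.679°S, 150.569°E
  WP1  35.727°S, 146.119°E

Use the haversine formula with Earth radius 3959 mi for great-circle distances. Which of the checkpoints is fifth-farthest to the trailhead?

Distances from the trailhead (31.665°S, 152.149°E):
WP1: 445.9 mi
WP4: 388.1 mi
WP2: 358.0 mi
WP5: 337.3 mi
WP3: 286.0 mi
WP6: 203.5 mi
The fifth-farthest is WP3 at 286.0 mi.

WP3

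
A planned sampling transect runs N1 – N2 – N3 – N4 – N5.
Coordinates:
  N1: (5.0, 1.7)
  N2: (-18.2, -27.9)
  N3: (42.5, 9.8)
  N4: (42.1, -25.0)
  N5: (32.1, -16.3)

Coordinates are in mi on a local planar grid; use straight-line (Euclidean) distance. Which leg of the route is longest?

Leg distances:
N1→N2: 37.6 mi
N2→N3: 71.5 mi
N3→N4: 34.8 mi
N4→N5: 13.3 mi
The longest leg is N2–N3 at 71.5 mi.

N2–N3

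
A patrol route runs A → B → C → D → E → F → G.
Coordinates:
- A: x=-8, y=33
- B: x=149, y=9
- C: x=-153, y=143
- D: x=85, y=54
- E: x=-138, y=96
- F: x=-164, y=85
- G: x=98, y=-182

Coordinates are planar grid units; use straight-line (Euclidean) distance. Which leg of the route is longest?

F–G

Leg distances:
A→B: 158.8
B→C: 330.4
C→D: 254.1
D→E: 226.9
E→F: 28.2
F→G: 374.1
The longest leg is F–G at 374.1.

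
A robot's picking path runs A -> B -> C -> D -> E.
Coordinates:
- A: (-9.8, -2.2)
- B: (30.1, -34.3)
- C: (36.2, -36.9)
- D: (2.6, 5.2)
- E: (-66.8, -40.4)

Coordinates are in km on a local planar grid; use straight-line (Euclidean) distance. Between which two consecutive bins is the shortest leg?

B–C

Leg distances:
A→B: 51.2 km
B→C: 6.6 km
C→D: 53.9 km
D→E: 83.0 km
The shortest leg is B–C at 6.6 km.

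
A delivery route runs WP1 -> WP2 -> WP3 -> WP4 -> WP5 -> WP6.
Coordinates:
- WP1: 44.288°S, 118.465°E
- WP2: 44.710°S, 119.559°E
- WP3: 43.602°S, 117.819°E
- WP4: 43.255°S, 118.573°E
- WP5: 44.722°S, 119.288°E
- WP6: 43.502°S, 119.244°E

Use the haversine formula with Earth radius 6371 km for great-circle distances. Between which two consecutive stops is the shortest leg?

Leg distances:
WP1→WP2: 98.6 km
WP2→WP3: 185.6 km
WP3→WP4: 72.1 km
WP4→WP5: 172.9 km
WP5→WP6: 135.7 km
The shortest leg is WP3–WP4 at 72.1 km.

WP3–WP4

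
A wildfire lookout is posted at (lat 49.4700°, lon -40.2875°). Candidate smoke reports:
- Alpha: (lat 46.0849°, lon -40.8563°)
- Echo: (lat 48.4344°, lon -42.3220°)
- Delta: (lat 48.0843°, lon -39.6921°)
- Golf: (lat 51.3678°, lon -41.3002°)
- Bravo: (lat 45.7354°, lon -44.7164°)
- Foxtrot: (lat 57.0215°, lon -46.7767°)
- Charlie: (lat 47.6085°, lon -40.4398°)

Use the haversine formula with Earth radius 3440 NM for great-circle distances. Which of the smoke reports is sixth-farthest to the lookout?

Distances from the lookout ((lat 49.4700°, lon -40.2875°)):
Foxtrot: 509.3 NM
Bravo: 287.0 NM
Alpha: 204.5 NM
Golf: 120.3 NM
Charlie: 111.9 NM
Echo: 101.5 NM
Delta: 86.5 NM
The sixth-farthest is Echo at 101.5 NM.

Echo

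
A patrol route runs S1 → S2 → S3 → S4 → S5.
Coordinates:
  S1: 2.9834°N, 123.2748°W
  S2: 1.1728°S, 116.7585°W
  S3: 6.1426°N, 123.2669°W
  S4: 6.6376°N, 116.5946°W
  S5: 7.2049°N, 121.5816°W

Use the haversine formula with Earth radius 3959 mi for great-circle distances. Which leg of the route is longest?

S2–S3

Leg distances:
S1→S2: 533.9 mi
S2→S3: 676.1 mi
S3→S4: 459.4 mi
S4→S5: 344.3 mi
The longest leg is S2–S3 at 676.1 mi.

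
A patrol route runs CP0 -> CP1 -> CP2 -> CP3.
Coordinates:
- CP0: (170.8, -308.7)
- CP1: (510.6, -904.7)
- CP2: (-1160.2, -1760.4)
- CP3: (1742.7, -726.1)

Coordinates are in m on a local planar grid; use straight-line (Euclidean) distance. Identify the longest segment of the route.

Leg distances:
CP0→CP1: 686.1 m
CP1→CP2: 1877.2 m
CP2→CP3: 3081.7 m
The longest leg is CP2–CP3 at 3081.7 m.

CP2–CP3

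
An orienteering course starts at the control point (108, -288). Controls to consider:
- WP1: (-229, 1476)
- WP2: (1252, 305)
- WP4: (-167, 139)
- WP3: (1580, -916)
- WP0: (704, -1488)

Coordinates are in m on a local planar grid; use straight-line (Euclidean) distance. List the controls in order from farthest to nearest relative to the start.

WP1, WP3, WP0, WP2, WP4

Distances from the start:
WP1 (-229, 1476): 1795.9 m
WP3 (1580, -916): 1600.4 m
WP0 (704, -1488): 1339.9 m
WP2 (1252, 305): 1288.6 m
WP4 (-167, 139): 507.9 m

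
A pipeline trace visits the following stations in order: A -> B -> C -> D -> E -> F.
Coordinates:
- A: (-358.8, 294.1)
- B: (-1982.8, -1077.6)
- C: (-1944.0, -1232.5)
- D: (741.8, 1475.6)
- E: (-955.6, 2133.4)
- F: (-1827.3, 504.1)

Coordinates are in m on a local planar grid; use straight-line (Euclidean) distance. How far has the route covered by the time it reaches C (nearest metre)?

2285 m

Leg distances:
A→B: 2125.8 m  (cumulative 2125.8 m)
B→C: 159.7 m  (cumulative 2285.5 m)
Cumulative distance at C ≈ 2285 m.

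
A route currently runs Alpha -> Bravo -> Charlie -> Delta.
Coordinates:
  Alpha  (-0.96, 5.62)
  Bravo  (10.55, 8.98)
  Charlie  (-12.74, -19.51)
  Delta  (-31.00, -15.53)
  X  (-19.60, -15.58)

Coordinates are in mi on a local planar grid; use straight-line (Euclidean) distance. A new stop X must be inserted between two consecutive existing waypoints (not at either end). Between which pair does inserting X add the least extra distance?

between Charlie and Delta

Added distance for inserting X between each consecutive pair:
Alpha–Bravo: 55.1 mi
Bravo–Charlie: 10.0 mi
Charlie–Delta: 0.6 mi
Smallest added distance is 0.6 mi, inserting between Charlie and Delta.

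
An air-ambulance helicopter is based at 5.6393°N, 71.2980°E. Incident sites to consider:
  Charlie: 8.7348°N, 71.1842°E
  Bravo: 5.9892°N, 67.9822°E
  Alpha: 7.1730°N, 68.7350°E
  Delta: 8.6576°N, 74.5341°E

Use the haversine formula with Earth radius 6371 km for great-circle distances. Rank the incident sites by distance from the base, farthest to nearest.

Delta, Bravo, Charlie, Alpha

Distances from the base:
Delta 8.6576°N, 74.5341°E: 490.0 km
Bravo 5.9892°N, 67.9822°E: 368.9 km
Charlie 8.7348°N, 71.1842°E: 344.4 km
Alpha 7.1730°N, 68.7350°E: 330.6 km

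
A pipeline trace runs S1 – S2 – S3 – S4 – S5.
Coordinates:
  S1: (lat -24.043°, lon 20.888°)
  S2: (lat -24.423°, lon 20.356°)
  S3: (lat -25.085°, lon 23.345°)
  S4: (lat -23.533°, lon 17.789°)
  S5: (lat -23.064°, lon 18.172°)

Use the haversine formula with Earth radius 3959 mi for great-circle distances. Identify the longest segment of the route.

S3–S4

Leg distances:
S1→S2: 42.6 mi
S2→S3: 193.0 mi
S3→S4: 365.9 mi
S4→S5: 40.5 mi
The longest leg is S3–S4 at 365.9 mi.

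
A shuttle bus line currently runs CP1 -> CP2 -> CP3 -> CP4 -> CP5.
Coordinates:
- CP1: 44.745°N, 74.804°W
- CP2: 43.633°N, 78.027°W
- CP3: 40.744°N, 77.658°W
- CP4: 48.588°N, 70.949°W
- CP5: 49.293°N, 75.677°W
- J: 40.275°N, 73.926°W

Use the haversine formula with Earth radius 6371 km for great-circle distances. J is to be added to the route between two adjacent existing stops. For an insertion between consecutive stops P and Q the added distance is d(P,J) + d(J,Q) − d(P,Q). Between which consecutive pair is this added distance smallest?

Added distance for inserting J between each consecutive pair:
CP1–CP2: 721.3 km
CP2–CP3: 501.4 km
CP3–CP4: 253.7 km
CP4–CP5: 1612.0 km
Smallest added distance is 253.7 km, inserting between CP3 and CP4.

between CP3 and CP4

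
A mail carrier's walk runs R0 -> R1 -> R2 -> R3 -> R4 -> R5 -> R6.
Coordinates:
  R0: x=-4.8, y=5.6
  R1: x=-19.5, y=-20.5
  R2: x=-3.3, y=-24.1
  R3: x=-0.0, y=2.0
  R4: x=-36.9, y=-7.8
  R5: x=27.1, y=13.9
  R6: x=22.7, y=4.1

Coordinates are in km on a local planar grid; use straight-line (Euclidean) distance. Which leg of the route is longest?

Leg distances:
R0→R1: 30.0 km
R1→R2: 16.6 km
R2→R3: 26.3 km
R3→R4: 38.2 km
R4→R5: 67.6 km
R5→R6: 10.7 km
The longest leg is R4–R5 at 67.6 km.

R4–R5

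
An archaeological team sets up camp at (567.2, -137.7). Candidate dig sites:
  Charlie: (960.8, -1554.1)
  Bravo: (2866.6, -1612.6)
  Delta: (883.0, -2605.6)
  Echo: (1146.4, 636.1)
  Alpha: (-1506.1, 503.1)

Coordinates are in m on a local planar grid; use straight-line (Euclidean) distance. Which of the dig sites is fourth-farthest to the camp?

Distance to each, sorted:
Bravo: 2731.8 m
Delta: 2488.0 m
Alpha: 2170.1 m
Charlie: 1470.1 m
Echo: 966.6 m
The fourth-farthest is Charlie at 1470.1 m.

Charlie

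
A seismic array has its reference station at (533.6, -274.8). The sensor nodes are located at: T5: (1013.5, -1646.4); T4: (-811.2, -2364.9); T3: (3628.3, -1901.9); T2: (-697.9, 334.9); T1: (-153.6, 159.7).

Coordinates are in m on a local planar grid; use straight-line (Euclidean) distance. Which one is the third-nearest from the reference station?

T5

Distances from the reference station ((533.6, -274.8)):
T1: 813.0 m
T2: 1374.2 m
T5: 1453.1 m
T4: 2485.4 m
T3: 3496.4 m
The third-nearest is T5 at 1453.1 m.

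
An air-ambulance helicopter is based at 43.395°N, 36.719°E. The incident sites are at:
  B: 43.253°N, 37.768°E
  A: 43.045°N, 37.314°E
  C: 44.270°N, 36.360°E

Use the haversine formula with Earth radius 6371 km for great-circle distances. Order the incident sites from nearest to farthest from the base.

Computing each great-circle distance from 43.395°N, 36.719°E:
A 43.045°N, 37.314°E: 62.0 km
B 43.253°N, 37.768°E: 86.3 km
C 44.270°N, 36.360°E: 101.5 km

A, B, C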